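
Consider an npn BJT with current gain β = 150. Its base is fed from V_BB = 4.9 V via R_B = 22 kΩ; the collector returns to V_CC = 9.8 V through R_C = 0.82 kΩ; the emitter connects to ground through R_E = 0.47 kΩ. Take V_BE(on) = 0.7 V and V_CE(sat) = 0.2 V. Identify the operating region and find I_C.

active; I_C ≈ 6.8 mA

Assume active. Base-emitter loop: I_B = (V_BB − V_BE)/(R_B + (β+1)R_E) = (4.9 − 0.7)/(22 + 151×0.47) = 0.0452 mA.
I_C = β·I_B = 150×0.0452 = 6.78 mA.
V_CE = V_CC − I_C·R_C − I_E·R_E = 9.8 − 6.78×0.82 − 6.82×0.47 = 1.04 V > V_CE(sat), so the active-region assumption holds.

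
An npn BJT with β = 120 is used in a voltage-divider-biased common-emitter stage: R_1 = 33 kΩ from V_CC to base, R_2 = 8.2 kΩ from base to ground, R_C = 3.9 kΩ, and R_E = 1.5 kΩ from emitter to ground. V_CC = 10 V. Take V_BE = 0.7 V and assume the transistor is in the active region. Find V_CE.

Thevenize the base divider: V_Th = V_CC·R_2/(R_1+R_2) = 10×8.2/41.2 = 1.99 V, R_Th = R_1‖R_2 = 6.57 kΩ.
Base-emitter loop: V_Th = I_B·R_Th + V_BE + (β+1)I_B·R_E, so I_B = (1.99 − 0.7) / (6.57 + 121×1.5) = 0.00686 mA.
I_C = β·I_B = 120×0.00686 = 0.823 mA, and I_E = (β+1)I_B = 0.83 mA.
V_CE = V_CC − I_C·R_C − I_E·R_E = 10 − 0.823×3.9 − 0.83×1.5 = 5.54 V.
V_CE = 5.54 V > 0.2 V confirms active-region operation.

V_CE ≈ 5.5 V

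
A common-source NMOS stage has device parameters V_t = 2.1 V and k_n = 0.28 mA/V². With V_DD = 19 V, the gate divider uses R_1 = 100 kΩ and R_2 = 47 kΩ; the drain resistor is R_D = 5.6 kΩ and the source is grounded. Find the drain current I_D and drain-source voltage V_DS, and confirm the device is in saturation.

V_G = V_DD·R_2/(R_1+R_2) = 19×47/147 = 6.07 V. With the source grounded, V_GS = V_G = 6.07 V.
Assume saturation: I_D = (k_n/2)(V_GS − V_t)² = (0.28/2)×(6.07 − 2.1)² = 0.14×3.97² = 2.21 mA.
V_DS = V_DD − I_D·R_D = 19 − 2.21×5.6 = 6.61 V.
Saturation requires V_DS ≥ V_GS − V_t = 3.97 V; 6.61 ≥ 3.97 ✓.

I_D ≈ 2.2 mA, V_DS ≈ 6.6 V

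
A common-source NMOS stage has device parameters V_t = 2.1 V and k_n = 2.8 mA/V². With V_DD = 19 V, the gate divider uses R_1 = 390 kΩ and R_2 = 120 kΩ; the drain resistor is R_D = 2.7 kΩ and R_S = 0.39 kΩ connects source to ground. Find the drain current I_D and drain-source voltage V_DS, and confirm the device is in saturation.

V_G = V_DD·R_2/(R_1+R_2) = 19×120/510 = 4.47 V.
Assume saturation: I_D = (k_n/2)(V_GS − V_t)² with V_GS = V_G − I_D·R_S = 4.47 − 0.39·I_D.
Substituting gives 0.213·I_D² − 3.59·I_D + 7.87 = 0, with roots I_D = 2.59 or 14.3 mA.
The root I_D = 14.3 mA gives V_GS = -1.09 V ≤ V_t, so take I_D = 2.59 mA.
Then V_GS = 3.46 V and V_DS = V_DD − I_D(R_D+R_S) = 19 − 2.59×3.09 = 11 V.
Saturation requires V_DS ≥ V_GS − V_t = 1.36 V; 11 ≥ 1.36 ✓.

I_D ≈ 2.6 mA, V_DS ≈ 11 V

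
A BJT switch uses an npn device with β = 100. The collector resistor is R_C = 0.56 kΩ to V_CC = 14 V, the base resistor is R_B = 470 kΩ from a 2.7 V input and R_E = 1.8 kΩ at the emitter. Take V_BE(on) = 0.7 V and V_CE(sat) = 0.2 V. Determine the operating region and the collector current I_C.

active; I_C ≈ 0.31 mA

Assume active. Base-emitter loop: I_B = (V_BB − V_BE)/(R_B + (β+1)R_E) = (2.7 − 0.7)/(470 + 101×1.8) = 0.00307 mA.
I_C = β·I_B = 100×0.00307 = 0.307 mA.
V_CE = V_CC − I_C·R_C − I_E·R_E = 14 − 0.307×0.56 − 0.31×1.8 = 13.3 V > V_CE(sat), so the active-region assumption holds.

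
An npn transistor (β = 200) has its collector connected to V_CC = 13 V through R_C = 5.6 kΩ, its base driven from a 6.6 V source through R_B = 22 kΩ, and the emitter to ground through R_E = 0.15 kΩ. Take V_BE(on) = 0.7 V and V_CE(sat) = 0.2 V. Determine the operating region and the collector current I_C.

saturation; I_C ≈ 2.2 mA

Assume active: I_B = (6.6 − 0.7)/(22 + 201×0.15) = 0.113 mA, I_C = β·I_B = 22.6 mA.
Then V_CE = 13 − 22.6×5.6 − 22.7×0.15 = -117 V < 0.2 V — the active assumption fails.
Re-solve with V_CE = 0.2 V. KCL at the emitter: V_E/R_E = (V_BB−0.7−V_E)/R_B + (V_CC−0.2−V_E)/R_C, giving V_E = 0.371 V.
I_C = (V_CC − 0.2 − V_E)/R_C = (12.8 − 0.371)/5.6 = 2.22 mA.
Check: I_B = (5.9 − 0.371)/22 = 0.251 mA, and β·I_B = 50.3 mA > I_C, confirming saturation.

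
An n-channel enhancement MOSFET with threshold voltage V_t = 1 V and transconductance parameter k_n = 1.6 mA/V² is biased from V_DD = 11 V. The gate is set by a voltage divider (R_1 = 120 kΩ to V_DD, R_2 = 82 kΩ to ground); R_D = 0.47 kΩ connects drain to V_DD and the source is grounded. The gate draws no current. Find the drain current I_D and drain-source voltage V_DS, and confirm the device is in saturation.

V_G = V_DD·R_2/(R_1+R_2) = 11×82/202 = 4.47 V. With the source grounded, V_GS = V_G = 4.47 V.
Assume saturation: I_D = (k_n/2)(V_GS − V_t)² = (1.6/2)×(4.47 − 1)² = 0.8×3.47² = 9.61 mA.
V_DS = V_DD − I_D·R_D = 11 − 9.61×0.47 = 6.48 V.
Saturation requires V_DS ≥ V_GS − V_t = 3.47 V; 6.48 ≥ 3.47 ✓.

I_D ≈ 9.6 mA, V_DS ≈ 6.5 V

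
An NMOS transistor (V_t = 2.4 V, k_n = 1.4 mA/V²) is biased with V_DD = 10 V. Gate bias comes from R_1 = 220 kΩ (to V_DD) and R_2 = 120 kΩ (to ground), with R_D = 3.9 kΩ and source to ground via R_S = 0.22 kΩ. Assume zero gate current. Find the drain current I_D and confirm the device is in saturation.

V_G = V_DD·R_2/(R_1+R_2) = 10×120/340 = 3.53 V.
Assume saturation: I_D = (k_n/2)(V_GS − V_t)² with V_GS = V_G − I_D·R_S = 3.53 − 0.22·I_D.
Substituting gives 0.0339·I_D² − 1.35·I_D + 0.893 = 0, with roots I_D = 0.674 or 39.1 mA.
The root I_D = 39.1 mA gives V_GS = -5.07 V ≤ V_t, so take I_D = 0.674 mA.
Then V_GS = 3.38 V and V_DS = V_DD − I_D(R_D+R_S) = 10 − 0.674×4.12 = 7.22 V.
Saturation requires V_DS ≥ V_GS − V_t = 0.981 V; 7.22 ≥ 0.981 ✓.

I_D ≈ 0.67 mA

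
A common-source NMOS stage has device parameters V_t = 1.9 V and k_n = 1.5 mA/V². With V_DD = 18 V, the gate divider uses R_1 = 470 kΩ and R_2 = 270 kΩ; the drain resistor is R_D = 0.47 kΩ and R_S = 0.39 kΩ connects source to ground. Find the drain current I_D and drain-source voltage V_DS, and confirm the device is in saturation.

V_G = V_DD·R_2/(R_1+R_2) = 18×270/740 = 6.57 V.
Assume saturation: I_D = (k_n/2)(V_GS − V_t)² with V_GS = V_G − I_D·R_S = 6.57 − 0.39·I_D.
Substituting gives 0.114·I_D² − 3.73·I_D + 16.3 = 0, with roots I_D = 5.21 or 27.5 mA.
The root I_D = 27.5 mA gives V_GS = -4.15 V ≤ V_t, so take I_D = 5.21 mA.
Then V_GS = 4.54 V and V_DS = V_DD − I_D(R_D+R_S) = 18 − 5.21×0.86 = 13.5 V.
Saturation requires V_DS ≥ V_GS − V_t = 2.64 V; 13.5 ≥ 2.64 ✓.

I_D ≈ 5.2 mA, V_DS ≈ 14 V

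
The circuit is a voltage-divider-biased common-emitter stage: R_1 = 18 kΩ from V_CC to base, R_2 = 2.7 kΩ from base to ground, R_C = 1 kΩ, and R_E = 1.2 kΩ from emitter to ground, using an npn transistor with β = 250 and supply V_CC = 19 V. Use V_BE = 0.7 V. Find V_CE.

Thevenize the base divider: V_Th = V_CC·R_2/(R_1+R_2) = 19×2.7/20.7 = 2.48 V, R_Th = R_1‖R_2 = 2.35 kΩ.
Base-emitter loop: V_Th = I_B·R_Th + V_BE + (β+1)I_B·R_E, so I_B = (2.48 − 0.7) / (2.35 + 251×1.2) = 0.00586 mA.
I_C = β·I_B = 250×0.00586 = 1.46 mA, and I_E = (β+1)I_B = 1.47 mA.
V_CE = V_CC − I_C·R_C − I_E·R_E = 19 − 1.46×1 − 1.47×1.2 = 15.8 V.
V_CE = 15.8 V > 0.2 V confirms active-region operation.

V_CE ≈ 16 V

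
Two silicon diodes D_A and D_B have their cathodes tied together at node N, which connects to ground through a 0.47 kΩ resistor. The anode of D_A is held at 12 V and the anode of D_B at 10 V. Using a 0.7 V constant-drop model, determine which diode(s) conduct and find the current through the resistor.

Only D_A conducts; I_R ≈ 24 mA

Assume both conduct. Then node N would need to be at both 12−0.7 = 11.3 V and 10−0.7 = 9.3 V, which is impossible.
Assume only D_A conducts: V_N = 12 − 0.7 = 11.3 V, so I_R = 11.3/0.47 = 24 mA.
Check D_B: its anode-to-cathode voltage is 10 − 11.3 = -1.3 V < 0.7 V, so it is off. The assumption is consistent.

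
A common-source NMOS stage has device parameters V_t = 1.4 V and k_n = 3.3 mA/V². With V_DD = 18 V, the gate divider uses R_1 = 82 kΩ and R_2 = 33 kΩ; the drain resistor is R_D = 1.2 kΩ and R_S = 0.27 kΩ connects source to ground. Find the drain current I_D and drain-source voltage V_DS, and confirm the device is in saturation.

V_G = V_DD·R_2/(R_1+R_2) = 18×33/115 = 5.17 V.
Assume saturation: I_D = (k_n/2)(V_GS − V_t)² with V_GS = V_G − I_D·R_S = 5.17 − 0.27·I_D.
Substituting gives 0.12·I_D² − 4.35·I_D + 23.4 = 0, with roots I_D = 6.56 or 29.6 mA.
The root I_D = 29.6 mA gives V_GS = -2.84 V ≤ V_t, so take I_D = 6.56 mA.
Then V_GS = 3.39 V and V_DS = V_DD − I_D(R_D+R_S) = 18 − 6.56×1.47 = 8.36 V.
Saturation requires V_DS ≥ V_GS − V_t = 1.99 V; 8.36 ≥ 1.99 ✓.

I_D ≈ 6.6 mA, V_DS ≈ 8.4 V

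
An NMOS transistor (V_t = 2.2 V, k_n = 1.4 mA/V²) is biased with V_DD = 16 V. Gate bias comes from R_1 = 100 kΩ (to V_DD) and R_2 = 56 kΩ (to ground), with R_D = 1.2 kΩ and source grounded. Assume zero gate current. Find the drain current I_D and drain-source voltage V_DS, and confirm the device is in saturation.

I_D ≈ 8.8 mA, V_DS ≈ 5.5 V

V_G = V_DD·R_2/(R_1+R_2) = 16×56/156 = 5.74 V. With the source grounded, V_GS = V_G = 5.74 V.
Assume saturation: I_D = (k_n/2)(V_GS − V_t)² = (1.4/2)×(5.74 − 2.2)² = 0.7×3.54² = 8.79 mA.
V_DS = V_DD − I_D·R_D = 16 − 8.79×1.2 = 5.45 V.
Saturation requires V_DS ≥ V_GS − V_t = 3.54 V; 5.45 ≥ 3.54 ✓.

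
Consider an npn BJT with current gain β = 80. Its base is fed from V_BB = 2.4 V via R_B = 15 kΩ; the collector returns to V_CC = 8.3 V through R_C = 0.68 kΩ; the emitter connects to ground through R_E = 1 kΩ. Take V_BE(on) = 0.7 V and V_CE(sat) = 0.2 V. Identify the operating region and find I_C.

Assume active. Base-emitter loop: I_B = (V_BB − V_BE)/(R_B + (β+1)R_E) = (2.4 − 0.7)/(15 + 81×1) = 0.0177 mA.
I_C = β·I_B = 80×0.0177 = 1.42 mA.
V_CE = V_CC − I_C·R_C − I_E·R_E = 8.3 − 1.42×0.68 − 1.43×1 = 5.9 V > V_CE(sat), so the active-region assumption holds.

active; I_C ≈ 1.4 mA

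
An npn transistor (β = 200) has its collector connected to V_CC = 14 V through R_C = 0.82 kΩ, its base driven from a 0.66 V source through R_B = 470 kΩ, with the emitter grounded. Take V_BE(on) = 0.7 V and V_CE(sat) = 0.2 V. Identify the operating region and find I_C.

cutoff; I_C ≈ 0

V_BB = 0.66 V ≤ V_BE(on) = 0.7 V, so the base-emitter junction is not forward biased.
The transistor is in cutoff: I_B = I_C = 0.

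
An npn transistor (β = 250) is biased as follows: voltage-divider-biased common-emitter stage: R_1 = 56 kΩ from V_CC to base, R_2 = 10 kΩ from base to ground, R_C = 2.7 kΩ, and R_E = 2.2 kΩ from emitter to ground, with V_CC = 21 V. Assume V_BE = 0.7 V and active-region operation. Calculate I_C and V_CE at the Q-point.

I_C ≈ 1.1 mA, V_CE ≈ 16 V

Thevenize the base divider: V_Th = V_CC·R_2/(R_1+R_2) = 21×10/66 = 3.18 V, R_Th = R_1‖R_2 = 8.48 kΩ.
Base-emitter loop: V_Th = I_B·R_Th + V_BE + (β+1)I_B·R_E, so I_B = (3.18 − 0.7) / (8.48 + 251×2.2) = 0.00443 mA.
I_C = β·I_B = 250×0.00443 = 1.11 mA, and I_E = (β+1)I_B = 1.11 mA.
V_CE = V_CC − I_C·R_C − I_E·R_E = 21 − 1.11×2.7 − 1.11×2.2 = 15.6 V.
V_CE = 15.6 V > 0.2 V confirms active-region operation.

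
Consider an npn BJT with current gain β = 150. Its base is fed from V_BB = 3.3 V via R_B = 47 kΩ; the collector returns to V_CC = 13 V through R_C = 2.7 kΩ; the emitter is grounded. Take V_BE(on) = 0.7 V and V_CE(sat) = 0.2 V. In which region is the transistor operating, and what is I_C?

Assume active: I_B = (3.3 − 0.7)/47 = 0.0553 mA, giving I_C = β·I_B = 8.3 mA.
But then V_CE = 13 − 8.3×2.7 = -9.4 V < V_CE(sat) = 0.2 V — impossible in the active region.
So the transistor is saturated. With V_CE = 0.2 V, I_C = (V_CC − 0.2)/R_C = 12.8/2.7 = 4.74 mA.
Check: β·I_B = 8.3 mA > I_C = 4.74 mA, confirming saturation.

saturation; I_C ≈ 4.7 mA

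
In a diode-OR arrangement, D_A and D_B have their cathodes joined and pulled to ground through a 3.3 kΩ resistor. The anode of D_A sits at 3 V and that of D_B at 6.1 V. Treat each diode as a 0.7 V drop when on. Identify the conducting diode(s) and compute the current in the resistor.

Assume both conduct. Then node N would need to be at both 3−0.7 = 2.3 V and 6.1−0.7 = 5.4 V, which is impossible.
Assume only D_B conducts: V_N = 6.1 − 0.7 = 5.4 V, so I_R = 5.4/3.3 = 1.64 mA.
Check D_A: its anode-to-cathode voltage is 3 − 5.4 = -2.4 V < 0.7 V, so it is off. The assumption is consistent.

Only D_B conducts; I_R ≈ 1.6 mA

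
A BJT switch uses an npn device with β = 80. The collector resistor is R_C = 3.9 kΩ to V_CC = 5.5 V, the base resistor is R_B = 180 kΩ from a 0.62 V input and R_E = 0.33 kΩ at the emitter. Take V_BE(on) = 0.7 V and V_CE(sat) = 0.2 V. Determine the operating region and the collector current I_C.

V_BB = 0.62 V ≤ V_BE(on) = 0.7 V, so the base-emitter junction is not forward biased.
The transistor is in cutoff: I_B = I_C = 0.

cutoff; I_C ≈ 0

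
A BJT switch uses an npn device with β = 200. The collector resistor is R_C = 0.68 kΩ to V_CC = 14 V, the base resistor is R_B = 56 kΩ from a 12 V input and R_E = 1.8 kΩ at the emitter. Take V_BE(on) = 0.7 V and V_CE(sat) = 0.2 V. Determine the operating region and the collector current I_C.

Assume active. Base-emitter loop: I_B = (V_BB − V_BE)/(R_B + (β+1)R_E) = (12 − 0.7)/(56 + 201×1.8) = 0.027 mA.
I_C = β·I_B = 200×0.027 = 5.41 mA.
V_CE = V_CC − I_C·R_C − I_E·R_E = 14 − 5.41×0.68 − 5.44×1.8 = 0.536 V > V_CE(sat), so the active-region assumption holds.

active; I_C ≈ 5.4 mA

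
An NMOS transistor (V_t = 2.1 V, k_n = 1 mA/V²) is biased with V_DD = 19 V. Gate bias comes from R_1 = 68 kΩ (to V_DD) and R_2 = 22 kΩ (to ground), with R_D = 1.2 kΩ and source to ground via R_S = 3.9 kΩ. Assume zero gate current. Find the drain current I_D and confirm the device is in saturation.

I_D ≈ 0.42 mA

V_G = V_DD·R_2/(R_1+R_2) = 19×22/90 = 4.64 V.
Assume saturation: I_D = (k_n/2)(V_GS − V_t)² with V_GS = V_G − I_D·R_S = 4.64 − 3.9·I_D.
Substituting gives 7.6·I_D² − 10.9·I_D + 3.24 = 0, with roots I_D = 0.418 or 1.02 mA.
The root I_D = 1.02 mA gives V_GS = 0.673 V ≤ V_t, so take I_D = 0.418 mA.
Then V_GS = 3.01 V and V_DS = V_DD − I_D(R_D+R_S) = 19 − 0.418×5.1 = 16.9 V.
Saturation requires V_DS ≥ V_GS − V_t = 0.914 V; 16.9 ≥ 0.914 ✓.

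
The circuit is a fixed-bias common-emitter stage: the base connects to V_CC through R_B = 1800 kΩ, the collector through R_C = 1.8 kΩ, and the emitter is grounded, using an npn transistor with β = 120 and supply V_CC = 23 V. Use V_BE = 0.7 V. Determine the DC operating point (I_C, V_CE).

Base loop: V_CC = I_B·R_B + V_BE, so I_B = (23 − 0.7)/1800 kΩ = 0.0124 mA.
In the active region I_C = β·I_B = 120 × 0.0124 = 1.49 mA.
Collector loop: V_CE = V_CC − I_C·R_C = 23 − 1.49×1.8 = 20.3 V.
Since V_CE = 20.3 V > V_CE(sat) ≈ 0.2 V, the transistor is in the active region as assumed.

I_C ≈ 1.5 mA, V_CE ≈ 20 V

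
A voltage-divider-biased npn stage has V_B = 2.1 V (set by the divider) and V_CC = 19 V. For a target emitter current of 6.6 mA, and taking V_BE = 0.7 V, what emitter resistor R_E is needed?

V_E = V_B − V_BE = 2.1 − 0.7 = 1.4 V.
R_E = V_E / I_E = 1.4 / 6.6 = 0.212 kΩ.

R_E ≈ 0.21 kΩ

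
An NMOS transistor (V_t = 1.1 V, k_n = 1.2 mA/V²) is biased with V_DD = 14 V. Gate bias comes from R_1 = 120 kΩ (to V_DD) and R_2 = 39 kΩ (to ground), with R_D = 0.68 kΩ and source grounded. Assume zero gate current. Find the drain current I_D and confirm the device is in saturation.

I_D ≈ 3.3 mA

V_G = V_DD·R_2/(R_1+R_2) = 14×39/159 = 3.43 V. With the source grounded, V_GS = V_G = 3.43 V.
Assume saturation: I_D = (k_n/2)(V_GS − V_t)² = (1.2/2)×(3.43 − 1.1)² = 0.6×2.33² = 3.27 mA.
V_DS = V_DD − I_D·R_D = 14 − 3.27×0.68 = 11.8 V.
Saturation requires V_DS ≥ V_GS − V_t = 2.33 V; 11.8 ≥ 2.33 ✓.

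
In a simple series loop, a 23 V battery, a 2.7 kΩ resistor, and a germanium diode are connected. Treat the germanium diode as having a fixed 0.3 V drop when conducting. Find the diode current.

I ≈ 8.4 mA

KVL around the loop: 23 = V_D + I·R = 0.3 + I × 2.7 kΩ.
So I = (23 − 0.3) / 2.7 kΩ = 22.7 / 2.7 = 8.41 mA.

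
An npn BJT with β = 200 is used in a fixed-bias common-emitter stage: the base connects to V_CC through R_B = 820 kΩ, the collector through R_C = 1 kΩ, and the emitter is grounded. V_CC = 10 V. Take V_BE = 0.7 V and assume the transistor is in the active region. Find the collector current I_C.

Base loop: V_CC = I_B·R_B + V_BE, so I_B = (10 − 0.7)/820 kΩ = 0.0113 mA.
In the active region I_C = β·I_B = 200 × 0.0113 = 2.27 mA.
Collector loop: V_CE = V_CC − I_C·R_C = 10 − 2.27×1 = 7.73 V.
Since V_CE = 7.73 V > V_CE(sat) ≈ 0.2 V, the transistor is in the active region as assumed.

I_C ≈ 2.3 mA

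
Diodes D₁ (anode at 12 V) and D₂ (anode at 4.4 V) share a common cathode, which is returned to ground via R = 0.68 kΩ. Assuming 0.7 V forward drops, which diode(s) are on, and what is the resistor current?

Assume both conduct. Then node N would need to be at both 12−0.7 = 11.3 V and 4.4−0.7 = 3.7 V, which is impossible.
Assume only D₁ conducts: V_N = 12 − 0.7 = 11.3 V, so I_R = 11.3/0.68 = 16.6 mA.
Check D₂: its anode-to-cathode voltage is 4.4 − 11.3 = -6.9 V < 0.7 V, so it is off. The assumption is consistent.

Only D₁ conducts; I_R ≈ 17 mA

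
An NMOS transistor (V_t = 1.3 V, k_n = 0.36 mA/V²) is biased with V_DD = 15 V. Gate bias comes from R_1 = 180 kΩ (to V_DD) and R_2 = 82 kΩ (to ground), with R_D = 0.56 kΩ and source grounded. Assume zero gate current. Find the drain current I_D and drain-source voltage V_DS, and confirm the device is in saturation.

V_G = V_DD·R_2/(R_1+R_2) = 15×82/262 = 4.69 V. With the source grounded, V_GS = V_G = 4.69 V.
Assume saturation: I_D = (k_n/2)(V_GS − V_t)² = (0.36/2)×(4.69 − 1.3)² = 0.18×3.39² = 2.07 mA.
V_DS = V_DD − I_D·R_D = 15 − 2.07×0.56 = 13.8 V.
Saturation requires V_DS ≥ V_GS − V_t = 3.39 V; 13.8 ≥ 3.39 ✓.

I_D ≈ 2.1 mA, V_DS ≈ 14 V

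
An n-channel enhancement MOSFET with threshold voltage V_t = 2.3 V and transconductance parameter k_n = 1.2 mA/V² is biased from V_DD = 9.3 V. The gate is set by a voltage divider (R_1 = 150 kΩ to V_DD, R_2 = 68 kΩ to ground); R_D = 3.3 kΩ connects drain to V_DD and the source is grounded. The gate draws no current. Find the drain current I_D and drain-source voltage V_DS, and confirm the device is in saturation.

V_G = V_DD·R_2/(R_1+R_2) = 9.3×68/218 = 2.9 V. With the source grounded, V_GS = V_G = 2.9 V.
Assume saturation: I_D = (k_n/2)(V_GS − V_t)² = (1.2/2)×(2.9 − 2.3)² = 0.6×0.601² = 0.217 mA.
V_DS = V_DD − I_D·R_D = 9.3 − 0.217×3.3 = 8.59 V.
Saturation requires V_DS ≥ V_GS − V_t = 0.601 V; 8.59 ≥ 0.601 ✓.

I_D ≈ 0.22 mA, V_DS ≈ 8.6 V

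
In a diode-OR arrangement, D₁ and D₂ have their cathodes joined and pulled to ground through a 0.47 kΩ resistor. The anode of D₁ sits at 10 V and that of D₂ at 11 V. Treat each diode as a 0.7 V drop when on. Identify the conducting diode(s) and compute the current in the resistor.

Assume both conduct. Then node N would need to be at both 10−0.7 = 9.3 V and 11−0.7 = 10.3 V, which is impossible.
Assume only D₂ conducts: V_N = 11 − 0.7 = 10.3 V, so I_R = 10.3/0.47 = 21.9 mA.
Check D₁: its anode-to-cathode voltage is 10 − 10.3 = -0.3 V < 0.7 V, so it is off. The assumption is consistent.

Only D₂ conducts; I_R ≈ 22 mA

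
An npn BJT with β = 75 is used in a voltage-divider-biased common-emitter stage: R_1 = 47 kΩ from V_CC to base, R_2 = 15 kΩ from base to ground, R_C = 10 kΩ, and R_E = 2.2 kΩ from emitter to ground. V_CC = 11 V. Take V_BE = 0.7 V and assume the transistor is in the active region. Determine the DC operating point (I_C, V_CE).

Thevenize the base divider: V_Th = V_CC·R_2/(R_1+R_2) = 11×15/62 = 2.66 V, R_Th = R_1‖R_2 = 11.4 kΩ.
Base-emitter loop: V_Th = I_B·R_Th + V_BE + (β+1)I_B·R_E, so I_B = (2.66 − 0.7) / (11.4 + 76×2.2) = 0.011 mA.
I_C = β·I_B = 75×0.011 = 0.824 mA, and I_E = (β+1)I_B = 0.835 mA.
V_CE = V_CC − I_C·R_C − I_E·R_E = 11 − 0.824×10 − 0.835×2.2 = 0.926 V.
V_CE = 0.926 V > 0.2 V confirms active-region operation.

I_C ≈ 0.82 mA, V_CE ≈ 0.93 V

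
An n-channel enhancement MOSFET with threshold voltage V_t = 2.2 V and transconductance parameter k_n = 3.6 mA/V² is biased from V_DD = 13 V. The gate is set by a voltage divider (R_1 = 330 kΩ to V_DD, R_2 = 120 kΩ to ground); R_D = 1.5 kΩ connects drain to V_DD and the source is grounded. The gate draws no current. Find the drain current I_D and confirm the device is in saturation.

I_D ≈ 2.9 mA

V_G = V_DD·R_2/(R_1+R_2) = 13×120/450 = 3.47 V. With the source grounded, V_GS = V_G = 3.47 V.
Assume saturation: I_D = (k_n/2)(V_GS − V_t)² = (3.6/2)×(3.47 − 2.2)² = 1.8×1.27² = 2.89 mA.
V_DS = V_DD − I_D·R_D = 13 − 2.89×1.5 = 8.67 V.
Saturation requires V_DS ≥ V_GS − V_t = 1.27 V; 8.67 ≥ 1.27 ✓.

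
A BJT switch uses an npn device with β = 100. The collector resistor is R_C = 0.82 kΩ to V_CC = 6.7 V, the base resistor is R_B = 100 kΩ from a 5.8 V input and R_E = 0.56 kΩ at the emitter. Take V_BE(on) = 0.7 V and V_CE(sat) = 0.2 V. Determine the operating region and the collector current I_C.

Assume active. Base-emitter loop: I_B = (V_BB − V_BE)/(R_B + (β+1)R_E) = (5.8 − 0.7)/(100 + 101×0.56) = 0.0326 mA.
I_C = β·I_B = 100×0.0326 = 3.26 mA.
V_CE = V_CC − I_C·R_C − I_E·R_E = 6.7 − 3.26×0.82 − 3.29×0.56 = 2.19 V > V_CE(sat), so the active-region assumption holds.

active; I_C ≈ 3.3 mA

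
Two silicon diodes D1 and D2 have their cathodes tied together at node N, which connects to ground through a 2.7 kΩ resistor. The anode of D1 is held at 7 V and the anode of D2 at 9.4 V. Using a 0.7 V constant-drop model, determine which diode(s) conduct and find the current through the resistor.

Assume both conduct. Then node N would need to be at both 7−0.7 = 6.3 V and 9.4−0.7 = 8.7 V, which is impossible.
Assume only D2 conducts: V_N = 9.4 − 0.7 = 8.7 V, so I_R = 8.7/2.7 = 3.22 mA.
Check D1: its anode-to-cathode voltage is 7 − 8.7 = -1.7 V < 0.7 V, so it is off. The assumption is consistent.

Only D2 conducts; I_R ≈ 3.2 mA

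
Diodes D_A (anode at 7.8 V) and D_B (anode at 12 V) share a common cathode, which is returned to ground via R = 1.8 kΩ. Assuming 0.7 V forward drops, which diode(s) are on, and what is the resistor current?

Assume both conduct. Then node N would need to be at both 7.8−0.7 = 7.1 V and 12−0.7 = 11.3 V, which is impossible.
Assume only D_B conducts: V_N = 12 − 0.7 = 11.3 V, so I_R = 11.3/1.8 = 6.28 mA.
Check D_A: its anode-to-cathode voltage is 7.8 − 11.3 = -3.5 V < 0.7 V, so it is off. The assumption is consistent.

Only D_B conducts; I_R ≈ 6.3 mA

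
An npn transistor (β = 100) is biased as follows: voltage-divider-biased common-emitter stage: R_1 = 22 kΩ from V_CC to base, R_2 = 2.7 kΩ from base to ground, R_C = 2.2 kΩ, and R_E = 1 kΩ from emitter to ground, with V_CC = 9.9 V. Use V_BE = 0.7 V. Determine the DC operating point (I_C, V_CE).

I_C ≈ 0.37 mA, V_CE ≈ 8.7 V

Thevenize the base divider: V_Th = V_CC·R_2/(R_1+R_2) = 9.9×2.7/24.7 = 1.08 V, R_Th = R_1‖R_2 = 2.4 kΩ.
Base-emitter loop: V_Th = I_B·R_Th + V_BE + (β+1)I_B·R_E, so I_B = (1.08 − 0.7) / (2.4 + 101×1) = 0.0037 mA.
I_C = β·I_B = 100×0.0037 = 0.37 mA, and I_E = (β+1)I_B = 0.373 mA.
V_CE = V_CC − I_C·R_C − I_E·R_E = 9.9 − 0.37×2.2 − 0.373×1 = 8.71 V.
V_CE = 8.71 V > 0.2 V confirms active-region operation.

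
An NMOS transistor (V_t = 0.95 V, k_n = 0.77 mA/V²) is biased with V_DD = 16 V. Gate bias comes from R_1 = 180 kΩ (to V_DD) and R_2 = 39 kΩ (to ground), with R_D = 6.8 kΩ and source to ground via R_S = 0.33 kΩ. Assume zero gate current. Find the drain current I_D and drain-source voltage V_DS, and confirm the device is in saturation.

I_D ≈ 0.96 mA, V_DS ≈ 9.1 V

V_G = V_DD·R_2/(R_1+R_2) = 16×39/219 = 2.85 V.
Assume saturation: I_D = (k_n/2)(V_GS − V_t)² with V_GS = V_G − I_D·R_S = 2.85 − 0.33·I_D.
Substituting gives 0.0419·I_D² − 1.48·I_D + 1.39 = 0, with roots I_D = 0.963 or 34.4 mA.
The root I_D = 34.4 mA gives V_GS = -8.5 V ≤ V_t, so take I_D = 0.963 mA.
Then V_GS = 2.53 V and V_DS = V_DD − I_D(R_D+R_S) = 16 − 0.963×7.13 = 9.13 V.
Saturation requires V_DS ≥ V_GS − V_t = 1.58 V; 9.13 ≥ 1.58 ✓.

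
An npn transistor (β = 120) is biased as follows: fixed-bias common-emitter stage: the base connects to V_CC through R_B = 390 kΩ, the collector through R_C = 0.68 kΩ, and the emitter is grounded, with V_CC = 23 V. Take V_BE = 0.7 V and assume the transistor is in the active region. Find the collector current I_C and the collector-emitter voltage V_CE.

Base loop: V_CC = I_B·R_B + V_BE, so I_B = (23 − 0.7)/390 kΩ = 0.0572 mA.
In the active region I_C = β·I_B = 120 × 0.0572 = 6.86 mA.
Collector loop: V_CE = V_CC − I_C·R_C = 23 − 6.86×0.68 = 18.3 V.
Since V_CE = 18.3 V > V_CE(sat) ≈ 0.2 V, the transistor is in the active region as assumed.

I_C ≈ 6.9 mA, V_CE ≈ 18 V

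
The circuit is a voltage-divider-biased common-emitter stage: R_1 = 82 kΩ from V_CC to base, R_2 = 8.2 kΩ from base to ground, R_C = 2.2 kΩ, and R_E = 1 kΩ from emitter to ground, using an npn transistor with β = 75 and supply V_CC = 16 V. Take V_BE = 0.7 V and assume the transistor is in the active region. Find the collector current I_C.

I_C ≈ 0.68 mA

Thevenize the base divider: V_Th = V_CC·R_2/(R_1+R_2) = 16×8.2/90.2 = 1.45 V, R_Th = R_1‖R_2 = 7.45 kΩ.
Base-emitter loop: V_Th = I_B·R_Th + V_BE + (β+1)I_B·R_E, so I_B = (1.45 − 0.7) / (7.45 + 76×1) = 0.00904 mA.
I_C = β·I_B = 75×0.00904 = 0.678 mA, and I_E = (β+1)I_B = 0.687 mA.
V_CE = V_CC − I_C·R_C − I_E·R_E = 16 − 0.678×2.2 − 0.687×1 = 13.8 V.
V_CE = 13.8 V > 0.2 V confirms active-region operation.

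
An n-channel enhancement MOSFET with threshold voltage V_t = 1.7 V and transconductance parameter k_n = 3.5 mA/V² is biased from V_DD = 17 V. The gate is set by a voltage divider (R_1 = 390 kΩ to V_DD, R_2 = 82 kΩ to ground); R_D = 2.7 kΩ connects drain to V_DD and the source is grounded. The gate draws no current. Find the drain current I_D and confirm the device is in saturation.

I_D ≈ 2.7 mA

V_G = V_DD·R_2/(R_1+R_2) = 17×82/472 = 2.95 V. With the source grounded, V_GS = V_G = 2.95 V.
Assume saturation: I_D = (k_n/2)(V_GS − V_t)² = (3.5/2)×(2.95 − 1.7)² = 1.75×1.25² = 2.75 mA.
V_DS = V_DD − I_D·R_D = 17 − 2.75×2.7 = 9.58 V.
Saturation requires V_DS ≥ V_GS − V_t = 1.25 V; 9.58 ≥ 1.25 ✓.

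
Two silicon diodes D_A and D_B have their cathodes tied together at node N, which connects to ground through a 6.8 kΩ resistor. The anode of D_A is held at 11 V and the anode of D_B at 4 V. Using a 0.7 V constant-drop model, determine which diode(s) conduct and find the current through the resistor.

Only D_A conducts; I_R ≈ 1.5 mA

Assume both conduct. Then node N would need to be at both 11−0.7 = 10.3 V and 4−0.7 = 3.3 V, which is impossible.
Assume only D_A conducts: V_N = 11 − 0.7 = 10.3 V, so I_R = 10.3/6.8 = 1.51 mA.
Check D_B: its anode-to-cathode voltage is 4 − 10.3 = -6.3 V < 0.7 V, so it is off. The assumption is consistent.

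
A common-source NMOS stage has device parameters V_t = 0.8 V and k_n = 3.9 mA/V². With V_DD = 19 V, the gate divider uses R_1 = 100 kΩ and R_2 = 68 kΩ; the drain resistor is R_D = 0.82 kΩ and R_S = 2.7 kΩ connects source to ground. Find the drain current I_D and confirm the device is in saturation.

V_G = V_DD·R_2/(R_1+R_2) = 19×68/168 = 7.69 V.
Assume saturation: I_D = (k_n/2)(V_GS − V_t)² with V_GS = V_G − I_D·R_S = 7.69 − 2.7·I_D.
Substituting gives 14.2·I_D² − 73.6·I_D + 92.6 = 0, with roots I_D = 2.16 or 3.01 mA.
The root I_D = 3.01 mA gives V_GS = -0.443 V ≤ V_t, so take I_D = 2.16 mA.
Then V_GS = 1.85 V and V_DS = V_DD − I_D(R_D+R_S) = 19 − 2.16×3.52 = 11.4 V.
Saturation requires V_DS ≥ V_GS − V_t = 1.05 V; 11.4 ≥ 1.05 ✓.

I_D ≈ 2.2 mA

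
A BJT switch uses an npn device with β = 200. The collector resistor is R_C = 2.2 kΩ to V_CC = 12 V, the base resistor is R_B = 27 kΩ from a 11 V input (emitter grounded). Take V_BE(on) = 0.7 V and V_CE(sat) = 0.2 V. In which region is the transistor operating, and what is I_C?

Assume active: I_B = (11 − 0.7)/27 = 0.381 mA, giving I_C = β·I_B = 76.3 mA.
But then V_CE = 12 − 76.3×2.2 = -156 V < V_CE(sat) = 0.2 V — impossible in the active region.
So the transistor is saturated. With V_CE = 0.2 V, I_C = (V_CC − 0.2)/R_C = 11.8/2.2 = 5.36 mA.
Check: β·I_B = 76.3 mA > I_C = 5.36 mA, confirming saturation.

saturation; I_C ≈ 5.4 mA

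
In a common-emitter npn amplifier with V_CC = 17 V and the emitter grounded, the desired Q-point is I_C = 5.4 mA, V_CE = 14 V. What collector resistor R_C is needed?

Collector loop: V_CC = I_C·R_C + V_CE.
R_C = (V_CC − V_CE)/I_C = (17 − 14)/5.4 = 0.556 kΩ.

R_C ≈ 0.56 kΩ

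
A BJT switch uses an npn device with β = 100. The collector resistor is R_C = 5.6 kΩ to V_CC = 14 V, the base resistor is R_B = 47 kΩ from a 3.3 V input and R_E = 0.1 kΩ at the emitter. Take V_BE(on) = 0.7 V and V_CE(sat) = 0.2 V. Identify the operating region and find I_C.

saturation; I_C ≈ 2.4 mA

Assume active: I_B = (3.3 − 0.7)/(47 + 101×0.1) = 0.0455 mA, I_C = β·I_B = 4.55 mA.
Then V_CE = 14 − 4.55×5.6 − 4.6×0.1 = -12 V < 0.2 V — the active assumption fails.
Re-solve with V_CE = 0.2 V. KCL at the emitter: V_E/R_E = (V_BB−0.7−V_E)/R_B + (V_CC−0.2−V_E)/R_C, giving V_E = 0.247 V.
I_C = (V_CC − 0.2 − V_E)/R_C = (13.8 − 0.247)/5.6 = 2.42 mA.
Check: I_B = (2.6 − 0.247)/47 = 0.0501 mA, and β·I_B = 5.01 mA > I_C, confirming saturation.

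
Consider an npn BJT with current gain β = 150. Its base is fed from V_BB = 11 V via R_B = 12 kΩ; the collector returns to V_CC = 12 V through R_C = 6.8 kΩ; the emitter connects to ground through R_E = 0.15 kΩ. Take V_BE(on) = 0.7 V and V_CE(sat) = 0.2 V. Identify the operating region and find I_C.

saturation; I_C ≈ 1.7 mA

Assume active: I_B = (11 − 0.7)/(12 + 151×0.15) = 0.297 mA, I_C = β·I_B = 44.6 mA.
Then V_CE = 12 − 44.6×6.8 − 44.9×0.15 = -298 V < 0.2 V — the active assumption fails.
Re-solve with V_CE = 0.2 V. KCL at the emitter: V_E/R_E = (V_BB−0.7−V_E)/R_B + (V_CC−0.2−V_E)/R_C, giving V_E = 0.376 V.
I_C = (V_CC − 0.2 − V_E)/R_C = (11.8 − 0.376)/6.8 = 1.68 mA.
Check: I_B = (10.3 − 0.376)/12 = 0.827 mA, and β·I_B = 124 mA > I_C, confirming saturation.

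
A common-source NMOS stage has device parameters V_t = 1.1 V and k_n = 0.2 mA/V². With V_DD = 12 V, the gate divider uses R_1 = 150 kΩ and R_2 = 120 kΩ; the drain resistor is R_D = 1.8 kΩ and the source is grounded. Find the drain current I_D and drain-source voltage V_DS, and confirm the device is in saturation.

V_G = V_DD·R_2/(R_1+R_2) = 12×120/270 = 5.33 V. With the source grounded, V_GS = V_G = 5.33 V.
Assume saturation: I_D = (k_n/2)(V_GS − V_t)² = (0.2/2)×(5.33 − 1.1)² = 0.1×4.23² = 1.79 mA.
V_DS = V_DD − I_D·R_D = 12 − 1.79×1.8 = 8.77 V.
Saturation requires V_DS ≥ V_GS − V_t = 4.23 V; 8.77 ≥ 4.23 ✓.

I_D ≈ 1.8 mA, V_DS ≈ 8.8 V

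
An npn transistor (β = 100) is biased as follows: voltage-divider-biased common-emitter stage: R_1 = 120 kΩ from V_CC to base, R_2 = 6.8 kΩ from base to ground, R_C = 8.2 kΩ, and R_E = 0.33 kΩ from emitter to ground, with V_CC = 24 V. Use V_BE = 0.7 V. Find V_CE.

V_CE ≈ 11 V

Thevenize the base divider: V_Th = V_CC·R_2/(R_1+R_2) = 24×6.8/127 = 1.29 V, R_Th = R_1‖R_2 = 6.44 kΩ.
Base-emitter loop: V_Th = I_B·R_Th + V_BE + (β+1)I_B·R_E, so I_B = (1.29 − 0.7) / (6.44 + 101×0.33) = 0.0148 mA.
I_C = β·I_B = 100×0.0148 = 1.48 mA, and I_E = (β+1)I_B = 1.49 mA.
V_CE = V_CC − I_C·R_C − I_E·R_E = 24 − 1.48×8.2 − 1.49×0.33 = 11.4 V.
V_CE = 11.4 V > 0.2 V confirms active-region operation.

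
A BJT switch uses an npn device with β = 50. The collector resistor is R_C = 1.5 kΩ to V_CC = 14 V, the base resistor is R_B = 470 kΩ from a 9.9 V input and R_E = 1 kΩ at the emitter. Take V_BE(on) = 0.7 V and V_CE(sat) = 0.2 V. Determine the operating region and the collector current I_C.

active; I_C ≈ 0.88 mA

Assume active. Base-emitter loop: I_B = (V_BB − V_BE)/(R_B + (β+1)R_E) = (9.9 − 0.7)/(470 + 51×1) = 0.0177 mA.
I_C = β·I_B = 50×0.0177 = 0.883 mA.
V_CE = V_CC − I_C·R_C − I_E·R_E = 14 − 0.883×1.5 − 0.901×1 = 11.8 V > V_CE(sat), so the active-region assumption holds.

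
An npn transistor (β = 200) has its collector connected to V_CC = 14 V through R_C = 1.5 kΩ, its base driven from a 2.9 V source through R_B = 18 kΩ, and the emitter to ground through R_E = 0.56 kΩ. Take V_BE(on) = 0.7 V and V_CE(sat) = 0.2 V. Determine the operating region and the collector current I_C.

active; I_C ≈ 3.4 mA

Assume active. Base-emitter loop: I_B = (V_BB − V_BE)/(R_B + (β+1)R_E) = (2.9 − 0.7)/(18 + 201×0.56) = 0.0169 mA.
I_C = β·I_B = 200×0.0169 = 3.37 mA.
V_CE = V_CC − I_C·R_C − I_E·R_E = 14 − 3.37×1.5 − 3.39×0.56 = 7.05 V > V_CE(sat), so the active-region assumption holds.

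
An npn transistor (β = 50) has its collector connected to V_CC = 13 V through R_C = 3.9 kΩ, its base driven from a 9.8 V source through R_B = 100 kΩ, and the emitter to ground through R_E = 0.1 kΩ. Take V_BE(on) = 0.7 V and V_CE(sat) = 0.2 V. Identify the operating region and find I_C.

saturation; I_C ≈ 3.2 mA

Assume active: I_B = (9.8 − 0.7)/(100 + 51×0.1) = 0.0866 mA, I_C = β·I_B = 4.33 mA.
Then V_CE = 13 − 4.33×3.9 − 4.42×0.1 = -4.33 V < 0.2 V — the active assumption fails.
Re-solve with V_CE = 0.2 V. KCL at the emitter: V_E/R_E = (V_BB−0.7−V_E)/R_B + (V_CC−0.2−V_E)/R_C, giving V_E = 0.329 V.
I_C = (V_CC − 0.2 − V_E)/R_C = (12.8 − 0.329)/3.9 = 3.2 mA.
Check: I_B = (9.1 − 0.329)/100 = 0.0877 mA, and β·I_B = 4.39 mA > I_C, confirming saturation.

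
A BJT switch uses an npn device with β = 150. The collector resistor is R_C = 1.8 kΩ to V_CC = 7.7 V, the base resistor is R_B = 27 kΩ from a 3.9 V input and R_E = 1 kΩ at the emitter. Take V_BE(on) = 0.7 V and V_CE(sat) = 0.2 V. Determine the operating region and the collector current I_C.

saturation; I_C ≈ 2.7 mA

Assume active: I_B = (3.9 − 0.7)/(27 + 151×1) = 0.018 mA, I_C = β·I_B = 2.7 mA.
Then V_CE = 7.7 − 2.7×1.8 − 2.71×1 = 0.131 V < 0.2 V — the active assumption fails.
Re-solve with V_CE = 0.2 V. KCL at the emitter: V_E/R_E = (V_BB−0.7−V_E)/R_B + (V_CC−0.2−V_E)/R_C, giving V_E = 2.69 V.
I_C = (V_CC − 0.2 − V_E)/R_C = (7.5 − 2.69)/1.8 = 2.67 mA.
Check: I_B = (3.2 − 2.69)/27 = 0.0189 mA, and β·I_B = 2.83 mA > I_C, confirming saturation.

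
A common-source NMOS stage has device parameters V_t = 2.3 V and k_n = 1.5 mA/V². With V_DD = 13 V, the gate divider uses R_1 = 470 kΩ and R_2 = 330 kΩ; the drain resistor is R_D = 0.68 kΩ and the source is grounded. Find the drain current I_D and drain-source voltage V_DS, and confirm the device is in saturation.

V_G = V_DD·R_2/(R_1+R_2) = 13×330/800 = 5.36 V. With the source grounded, V_GS = V_G = 5.36 V.
Assume saturation: I_D = (k_n/2)(V_GS − V_t)² = (1.5/2)×(5.36 − 2.3)² = 0.75×3.06² = 7.03 mA.
V_DS = V_DD − I_D·R_D = 13 − 7.03×0.68 = 8.22 V.
Saturation requires V_DS ≥ V_GS − V_t = 3.06 V; 8.22 ≥ 3.06 ✓.

I_D ≈ 7 mA, V_DS ≈ 8.2 V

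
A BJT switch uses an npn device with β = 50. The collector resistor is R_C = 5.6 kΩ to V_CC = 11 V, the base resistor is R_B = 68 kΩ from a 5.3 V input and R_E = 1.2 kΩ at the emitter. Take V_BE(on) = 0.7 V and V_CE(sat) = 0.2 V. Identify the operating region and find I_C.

saturation; I_C ≈ 1.6 mA

Assume active: I_B = (5.3 − 0.7)/(68 + 51×1.2) = 0.0356 mA, I_C = β·I_B = 1.78 mA.
Then V_CE = 11 − 1.78×5.6 − 1.82×1.2 = -1.15 V < 0.2 V — the active assumption fails.
Re-solve with V_CE = 0.2 V. KCL at the emitter: V_E/R_E = (V_BB−0.7−V_E)/R_B + (V_CC−0.2−V_E)/R_C, giving V_E = 1.94 V.
I_C = (V_CC − 0.2 − V_E)/R_C = (10.8 − 1.94)/5.6 = 1.58 mA.
Check: I_B = (4.6 − 1.94)/68 = 0.0391 mA, and β·I_B = 1.95 mA > I_C, confirming saturation.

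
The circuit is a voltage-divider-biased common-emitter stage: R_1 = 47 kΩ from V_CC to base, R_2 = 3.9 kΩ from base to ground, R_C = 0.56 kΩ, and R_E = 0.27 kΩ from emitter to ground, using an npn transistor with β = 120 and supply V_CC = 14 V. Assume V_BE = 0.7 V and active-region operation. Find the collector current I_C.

Thevenize the base divider: V_Th = V_CC·R_2/(R_1+R_2) = 14×3.9/50.9 = 1.07 V, R_Th = R_1‖R_2 = 3.6 kΩ.
Base-emitter loop: V_Th = I_B·R_Th + V_BE + (β+1)I_B·R_E, so I_B = (1.07 − 0.7) / (3.6 + 121×0.27) = 0.0103 mA.
I_C = β·I_B = 120×0.0103 = 1.23 mA, and I_E = (β+1)I_B = 1.24 mA.
V_CE = V_CC − I_C·R_C − I_E·R_E = 14 − 1.23×0.56 − 1.24×0.27 = 13 V.
V_CE = 13 V > 0.2 V confirms active-region operation.

I_C ≈ 1.2 mA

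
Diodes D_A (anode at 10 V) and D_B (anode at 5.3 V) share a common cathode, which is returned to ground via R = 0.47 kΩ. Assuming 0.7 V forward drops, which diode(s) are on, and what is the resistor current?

Only D_A conducts; I_R ≈ 20 mA

Assume both conduct. Then node N would need to be at both 10−0.7 = 9.3 V and 5.3−0.7 = 4.6 V, which is impossible.
Assume only D_A conducts: V_N = 10 − 0.7 = 9.3 V, so I_R = 9.3/0.47 = 19.8 mA.
Check D_B: its anode-to-cathode voltage is 5.3 − 9.3 = -4 V < 0.7 V, so it is off. The assumption is consistent.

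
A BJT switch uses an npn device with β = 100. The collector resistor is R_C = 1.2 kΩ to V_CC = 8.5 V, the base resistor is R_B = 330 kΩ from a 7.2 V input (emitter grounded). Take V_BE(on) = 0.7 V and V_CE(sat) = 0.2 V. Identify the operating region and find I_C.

active; I_C ≈ 2 mA

Assume active. Base-emitter loop: I_B = (V_BB − V_BE)/R_B = (7.2 − 0.7)/330 = 0.0197 mA.
I_C = β·I_B = 100×0.0197 = 1.97 mA.
V_CE = V_CC − I_C·R_C = 8.5 − 1.97×1.2 = 6.14 V > V_CE(sat), so the active-region assumption holds.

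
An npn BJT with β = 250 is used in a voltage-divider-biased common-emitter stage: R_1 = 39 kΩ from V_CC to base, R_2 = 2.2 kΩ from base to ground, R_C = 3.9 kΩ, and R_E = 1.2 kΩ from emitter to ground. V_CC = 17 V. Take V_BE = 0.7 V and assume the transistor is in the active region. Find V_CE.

V_CE ≈ 16 V

Thevenize the base divider: V_Th = V_CC·R_2/(R_1+R_2) = 17×2.2/41.2 = 0.908 V, R_Th = R_1‖R_2 = 2.08 kΩ.
Base-emitter loop: V_Th = I_B·R_Th + V_BE + (β+1)I_B·R_E, so I_B = (0.908 − 0.7) / (2.08 + 251×1.2) = 0.000685 mA.
I_C = β·I_B = 250×0.000685 = 0.171 mA, and I_E = (β+1)I_B = 0.172 mA.
V_CE = V_CC − I_C·R_C − I_E·R_E = 17 − 0.171×3.9 − 0.172×1.2 = 16.1 V.
V_CE = 16.1 V > 0.2 V confirms active-region operation.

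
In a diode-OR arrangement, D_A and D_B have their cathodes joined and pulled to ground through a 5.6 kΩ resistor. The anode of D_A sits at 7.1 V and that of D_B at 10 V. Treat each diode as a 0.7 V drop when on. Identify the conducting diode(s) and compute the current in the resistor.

Only D_B conducts; I_R ≈ 1.7 mA

Assume both conduct. Then node N would need to be at both 7.1−0.7 = 6.4 V and 10−0.7 = 9.3 V, which is impossible.
Assume only D_B conducts: V_N = 10 − 0.7 = 9.3 V, so I_R = 9.3/5.6 = 1.66 mA.
Check D_A: its anode-to-cathode voltage is 7.1 − 9.3 = -2.2 V < 0.7 V, so it is off. The assumption is consistent.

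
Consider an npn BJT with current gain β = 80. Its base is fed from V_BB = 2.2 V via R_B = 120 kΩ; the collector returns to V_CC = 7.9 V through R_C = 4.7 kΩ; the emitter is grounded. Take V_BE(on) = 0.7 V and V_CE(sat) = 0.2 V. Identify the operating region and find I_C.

active; I_C ≈ 1 mA

Assume active. Base-emitter loop: I_B = (V_BB − V_BE)/R_B = (2.2 − 0.7)/120 = 0.0125 mA.
I_C = β·I_B = 80×0.0125 = 1 mA.
V_CE = V_CC − I_C·R_C = 7.9 − 1×4.7 = 3.2 V > V_CE(sat), so the active-region assumption holds.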